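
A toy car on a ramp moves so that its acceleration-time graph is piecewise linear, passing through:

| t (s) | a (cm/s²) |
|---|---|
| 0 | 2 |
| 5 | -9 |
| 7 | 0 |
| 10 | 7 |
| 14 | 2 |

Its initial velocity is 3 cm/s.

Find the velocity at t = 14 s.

Δv equals the area under the a-t graph; then v = v₀ + Δv.
0–5 s: ½(2 + -9)(5) = -17.5 cm/s
5–7 s: ½(-9 + 0)(2) = -9 cm/s
7–10 s: ½(0 + 7)(3) = 10.5 cm/s
10–14 s: ½(7 + 2)(4) = 18 cm/s
Δv = 2 cm/s, so v(14) = 3 + (2) = 5 cm/s.

5 cm/s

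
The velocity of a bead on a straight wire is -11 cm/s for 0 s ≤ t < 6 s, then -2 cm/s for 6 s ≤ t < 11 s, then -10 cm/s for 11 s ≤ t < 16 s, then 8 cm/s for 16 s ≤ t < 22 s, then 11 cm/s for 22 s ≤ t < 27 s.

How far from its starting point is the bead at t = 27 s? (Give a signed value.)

Net displacement equals the area under the velocity-time graph (areas below the axis count negative).
0–6 s: -11 × 6 = -66 cm
6–11 s: -2 × 5 = -10 cm
11–16 s: -10 × 5 = -50 cm
16–22 s: 8 × 6 = 48 cm
22–27 s: 11 × 5 = 55 cm
Net displacement = -23 cm

-23 cm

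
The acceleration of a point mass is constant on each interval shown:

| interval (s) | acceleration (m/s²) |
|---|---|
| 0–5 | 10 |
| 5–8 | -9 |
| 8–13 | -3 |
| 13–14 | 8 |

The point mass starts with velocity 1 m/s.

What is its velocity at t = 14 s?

Δv equals the area under the a-t graph; then v = v₀ + Δv.
0–5 s: 10 × 5 = 50 m/s
5–8 s: -9 × 3 = -27 m/s
8–13 s: -3 × 5 = -15 m/s
13–14 s: 8 × 1 = 8 m/s
Δv = 16 m/s, so v(14) = 1 + (16) = 17 m/s.

17 m/s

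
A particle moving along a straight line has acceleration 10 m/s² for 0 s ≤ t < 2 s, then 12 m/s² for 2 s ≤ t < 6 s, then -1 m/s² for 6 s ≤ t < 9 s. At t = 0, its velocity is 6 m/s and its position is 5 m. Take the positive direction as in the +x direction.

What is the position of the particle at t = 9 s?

454.5 m

On each constant-a segment, Δv = aΔt and Δx = v₀Δt + ½aΔt²; chain segment to segment.
0–2 s: v starts 6 m/s; Δx = 6·2 + ½·10·2² = 32 m; v ends 26 m/s.
2–6 s: v starts 26 m/s; Δx = 26·4 + ½·12·4² = 200 m; v ends 74 m/s.
6–9 s: v starts 74 m/s; Δx = 74·3 + ½·-1·3² = 217.5 m; v ends 71 m/s.
x(9) = 5 + Σ Δx = 454.5 m.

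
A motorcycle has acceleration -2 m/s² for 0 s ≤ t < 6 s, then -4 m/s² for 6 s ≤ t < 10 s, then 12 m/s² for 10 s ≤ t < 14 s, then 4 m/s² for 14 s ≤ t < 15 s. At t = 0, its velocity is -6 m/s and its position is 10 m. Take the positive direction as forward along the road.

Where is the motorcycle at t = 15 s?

On each constant-a segment, Δv = aΔt and Δx = v₀Δt + ½aΔt²; chain segment to segment.
0–6 s: v starts -6 m/s; Δx = -6·6 + ½·-2·6² = -72 m; v ends -18 m/s.
6–10 s: v starts -18 m/s; Δx = -18·4 + ½·-4·4² = -104 m; v ends -34 m/s.
10–14 s: v starts -34 m/s; Δx = -34·4 + ½·12·4² = -40 m; v ends 14 m/s.
14–15 s: v starts 14 m/s; Δx = 14·1 + ½·4·1² = 16 m; v ends 18 m/s.
x(15) = 10 + Σ Δx = -190 m.

-190 m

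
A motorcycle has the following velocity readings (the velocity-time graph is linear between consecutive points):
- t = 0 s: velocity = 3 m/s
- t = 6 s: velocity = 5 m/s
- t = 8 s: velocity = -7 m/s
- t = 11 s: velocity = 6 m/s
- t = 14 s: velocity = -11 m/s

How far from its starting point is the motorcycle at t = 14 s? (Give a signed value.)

13 m

Net displacement equals the area under the velocity-time graph (areas below the axis count negative).
0–6 s: ½(3 + 5)(6) = 24 m
6–8 s: ½(5 + -7)(2) = -2 m
8–11 s: ½(-7 + 6)(3) = -1.5 m
11–14 s: ½(6 + -11)(3) = -7.5 m
Net displacement = 13 m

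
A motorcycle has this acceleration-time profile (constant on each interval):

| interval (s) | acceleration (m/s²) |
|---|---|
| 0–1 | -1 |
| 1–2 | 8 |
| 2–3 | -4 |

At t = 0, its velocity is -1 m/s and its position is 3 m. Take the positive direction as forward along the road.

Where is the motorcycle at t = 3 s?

On each constant-a segment, Δv = aΔt and Δx = v₀Δt + ½aΔt²; chain segment to segment.
0–1 s: v starts -1 m/s; Δx = -1·1 + ½·-1·1² = -1.5 m; v ends -2 m/s.
1–2 s: v starts -2 m/s; Δx = -2·1 + ½·8·1² = 2 m; v ends 6 m/s.
2–3 s: v starts 6 m/s; Δx = 6·1 + ½·-4·1² = 4 m; v ends 2 m/s.
x(3) = 3 + Σ Δx = 7.5 m.

7.5 m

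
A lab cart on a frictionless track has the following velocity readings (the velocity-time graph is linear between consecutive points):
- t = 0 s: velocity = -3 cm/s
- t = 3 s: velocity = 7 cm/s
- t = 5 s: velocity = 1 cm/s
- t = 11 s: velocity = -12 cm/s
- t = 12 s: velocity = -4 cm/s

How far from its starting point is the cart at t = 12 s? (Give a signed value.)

-27 cm

Displacement is the signed area under the v-t curve.
0–3 s: ½(-3 + 7)(3) = 6 cm
3–5 s: ½(7 + 1)(2) = 8 cm
5–11 s: ½(1 + -12)(6) = -33 cm
11–12 s: ½(-12 + -4)(1) = -8 cm
Net displacement = -27 cm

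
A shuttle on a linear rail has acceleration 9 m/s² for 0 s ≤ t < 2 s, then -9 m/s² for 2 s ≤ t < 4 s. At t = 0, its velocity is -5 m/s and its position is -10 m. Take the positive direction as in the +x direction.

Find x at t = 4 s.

6 m

On each constant-a segment, Δv = aΔt and Δx = v₀Δt + ½aΔt²; chain segment to segment.
0–2 s: v starts -5 m/s; Δx = -5·2 + ½·9·2² = 8 m; v ends 13 m/s.
2–4 s: v starts 13 m/s; Δx = 13·2 + ½·-9·2² = 8 m; v ends -5 m/s.
x(4) = -10 + Σ Δx = 6 m.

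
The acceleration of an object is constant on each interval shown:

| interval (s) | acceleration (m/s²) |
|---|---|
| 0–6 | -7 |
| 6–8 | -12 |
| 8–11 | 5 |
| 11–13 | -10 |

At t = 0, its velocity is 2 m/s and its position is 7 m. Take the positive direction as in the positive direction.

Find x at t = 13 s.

On each constant-a segment, Δv = aΔt and Δx = v₀Δt + ½aΔt²; chain segment to segment.
0–6 s: v starts 2 m/s; Δx = 2·6 + ½·-7·6² = -114 m; v ends -40 m/s.
6–8 s: v starts -40 m/s; Δx = -40·2 + ½·-12·2² = -104 m; v ends -64 m/s.
8–11 s: v starts -64 m/s; Δx = -64·3 + ½·5·3² = -169.5 m; v ends -49 m/s.
11–13 s: v starts -49 m/s; Δx = -49·2 + ½·-10·2² = -118 m; v ends -69 m/s.
x(13) = 7 + Σ Δx = -498.5 m.

-498.5 m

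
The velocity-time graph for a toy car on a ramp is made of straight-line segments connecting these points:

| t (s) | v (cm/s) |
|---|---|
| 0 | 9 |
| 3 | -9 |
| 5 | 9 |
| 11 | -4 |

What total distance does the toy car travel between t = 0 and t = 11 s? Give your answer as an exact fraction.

Total distance travelled is ∫|v| dt — sum the magnitudes of each area piece.
0–3 s: v = 0 at t = 1.5 s; triangle areas 6.75 + 6.75 = 13.5 cm
3–5 s: v = 0 at t = 4 s; triangle areas 4.5 + 4.5 = 9 cm
5–11 s: v = 0 at t = 119/13 s; triangle areas 243/13 + 48/13 = 291/13 cm
Total distance = 1167/26 cm

1167/26 cm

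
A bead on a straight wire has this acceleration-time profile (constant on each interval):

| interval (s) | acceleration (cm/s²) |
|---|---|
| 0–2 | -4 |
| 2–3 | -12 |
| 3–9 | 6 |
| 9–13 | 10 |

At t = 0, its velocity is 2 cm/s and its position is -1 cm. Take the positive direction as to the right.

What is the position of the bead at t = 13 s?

135 cm

On each constant-a segment, Δv = aΔt and Δx = v₀Δt + ½aΔt²; chain segment to segment.
0–2 s: v starts 2 cm/s; Δx = 2·2 + ½·-4·2² = -4 cm; v ends -6 cm/s.
2–3 s: v starts -6 cm/s; Δx = -6·1 + ½·-12·1² = -12 cm; v ends -18 cm/s.
3–9 s: v starts -18 cm/s; Δx = -18·6 + ½·6·6² = 0 cm; v ends 18 cm/s.
9–13 s: v starts 18 cm/s; Δx = 18·4 + ½·10·4² = 152 cm; v ends 58 cm/s.
x(13) = -1 + Σ Δx = 135 cm.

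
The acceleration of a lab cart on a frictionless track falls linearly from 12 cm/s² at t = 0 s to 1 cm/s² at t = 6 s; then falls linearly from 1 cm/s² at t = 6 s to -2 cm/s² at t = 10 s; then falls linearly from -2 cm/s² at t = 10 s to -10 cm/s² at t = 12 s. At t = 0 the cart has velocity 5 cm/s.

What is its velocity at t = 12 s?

Δv equals the area under the a-t graph; then v = v₀ + Δv.
0–6 s: ½(12 + 1)(6) = 39 cm/s
6–10 s: ½(1 + -2)(4) = -2 cm/s
10–12 s: ½(-2 + -10)(2) = -12 cm/s
Δv = 25 cm/s, so v(12) = 5 + (25) = 30 cm/s.

30 cm/s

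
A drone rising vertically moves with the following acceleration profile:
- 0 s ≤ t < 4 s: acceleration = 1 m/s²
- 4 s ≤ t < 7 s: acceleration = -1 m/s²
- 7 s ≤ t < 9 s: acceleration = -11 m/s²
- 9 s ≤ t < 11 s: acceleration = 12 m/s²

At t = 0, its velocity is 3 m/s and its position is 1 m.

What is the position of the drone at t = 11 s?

On each constant-a segment, Δv = aΔt and Δx = v₀Δt + ½aΔt²; chain segment to segment.
0–4 s: v starts 3 m/s; Δx = 3·4 + ½·1·4² = 20 m; v ends 7 m/s.
4–7 s: v starts 7 m/s; Δx = 7·3 + ½·-1·3² = 16.5 m; v ends 4 m/s.
7–9 s: v starts 4 m/s; Δx = 4·2 + ½·-11·2² = -14 m; v ends -18 m/s.
9–11 s: v starts -18 m/s; Δx = -18·2 + ½·12·2² = -12 m; v ends 6 m/s.
x(11) = 1 + Σ Δx = 11.5 m.

11.5 m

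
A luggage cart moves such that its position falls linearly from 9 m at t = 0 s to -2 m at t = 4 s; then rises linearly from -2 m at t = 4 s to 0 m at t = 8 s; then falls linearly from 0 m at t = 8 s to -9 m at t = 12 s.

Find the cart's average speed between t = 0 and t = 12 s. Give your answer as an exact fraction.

Average speed = (total path length)/(elapsed time); on a piecewise-linear x-t graph the path length is Σ|Δx|.
0–4 s: |Δx| = |-2 − 9| = 11 m
4–8 s: |Δx| = |0 − -2| = 2 m
8–12 s: |Δx| = |-9 − 0| = 9 m
Total path = 22 m; average speed = 22/12 = 11/6 m/s.

11/6 m/s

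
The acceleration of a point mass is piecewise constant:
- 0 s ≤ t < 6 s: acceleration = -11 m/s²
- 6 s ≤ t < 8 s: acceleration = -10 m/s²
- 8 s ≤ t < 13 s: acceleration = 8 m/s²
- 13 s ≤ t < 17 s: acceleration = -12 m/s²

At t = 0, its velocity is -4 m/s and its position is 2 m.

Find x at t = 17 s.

On each constant-a segment, Δv = aΔt and Δx = v₀Δt + ½aΔt²; chain segment to segment.
0–6 s: v starts -4 m/s; Δx = -4·6 + ½·-11·6² = -222 m; v ends -70 m/s.
6–8 s: v starts -70 m/s; Δx = -70·2 + ½·-10·2² = -160 m; v ends -90 m/s.
8–13 s: v starts -90 m/s; Δx = -90·5 + ½·8·5² = -350 m; v ends -50 m/s.
13–17 s: v starts -50 m/s; Δx = -50·4 + ½·-12·4² = -296 m; v ends -98 m/s.
x(17) = 2 + Σ Δx = -1026 m.

-1026 m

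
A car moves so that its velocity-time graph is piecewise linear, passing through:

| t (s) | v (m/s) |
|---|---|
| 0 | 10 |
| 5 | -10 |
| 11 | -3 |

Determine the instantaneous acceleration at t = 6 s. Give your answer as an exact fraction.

Acceleration is the slope of the v-t graph on 5–11 s: (-3 − -10)/(11 − 5) = 7/6 m/s².

7/6 m/s²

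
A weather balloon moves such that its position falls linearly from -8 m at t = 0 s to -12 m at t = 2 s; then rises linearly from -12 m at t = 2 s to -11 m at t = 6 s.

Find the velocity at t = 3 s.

0.25 m/s

Velocity is the slope of the x-t graph on 2–6 s: (-11 − -12)/(6 − 2) = 0.25 m/s.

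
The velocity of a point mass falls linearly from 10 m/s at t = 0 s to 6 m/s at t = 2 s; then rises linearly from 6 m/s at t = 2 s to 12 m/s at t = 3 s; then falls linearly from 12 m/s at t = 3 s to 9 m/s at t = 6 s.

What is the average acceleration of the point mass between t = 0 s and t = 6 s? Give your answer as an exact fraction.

-1/6 m/s²

Average acceleration = Δv/Δt = (9 − 10)/(6 − 0) = -1/6 m/s².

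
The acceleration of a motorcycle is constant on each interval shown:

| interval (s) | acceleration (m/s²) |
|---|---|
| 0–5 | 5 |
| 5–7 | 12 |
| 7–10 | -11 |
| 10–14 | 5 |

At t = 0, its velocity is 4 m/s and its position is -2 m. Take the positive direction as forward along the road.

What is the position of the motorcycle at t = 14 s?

On each constant-a segment, Δv = aΔt and Δx = v₀Δt + ½aΔt²; chain segment to segment.
0–5 s: v starts 4 m/s; Δx = 4·5 + ½·5·5² = 82.5 m; v ends 29 m/s.
5–7 s: v starts 29 m/s; Δx = 29·2 + ½·12·2² = 82 m; v ends 53 m/s.
7–10 s: v starts 53 m/s; Δx = 53·3 + ½·-11·3² = 109.5 m; v ends 20 m/s.
10–14 s: v starts 20 m/s; Δx = 20·4 + ½·5·4² = 120 m; v ends 40 m/s.
x(14) = -2 + Σ Δx = 392 m.

392 m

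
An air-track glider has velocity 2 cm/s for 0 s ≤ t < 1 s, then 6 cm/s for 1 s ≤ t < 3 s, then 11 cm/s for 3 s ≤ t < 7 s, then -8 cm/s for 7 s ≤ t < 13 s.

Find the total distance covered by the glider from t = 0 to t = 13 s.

106 cm

Total distance travelled is ∫|v| dt — sum the magnitudes of each area piece.
0–1 s: |2| × 1 = 2 cm
1–3 s: |6| × 2 = 12 cm
3–7 s: |11| × 4 = 44 cm
7–13 s: |-8| × 6 = 48 cm
Total distance = 106 cm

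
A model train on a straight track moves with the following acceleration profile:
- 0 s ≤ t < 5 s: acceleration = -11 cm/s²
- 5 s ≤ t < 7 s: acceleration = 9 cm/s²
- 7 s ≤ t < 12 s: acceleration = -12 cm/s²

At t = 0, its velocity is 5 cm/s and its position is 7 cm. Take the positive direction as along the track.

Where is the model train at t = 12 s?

On each constant-a segment, Δv = aΔt and Δx = v₀Δt + ½aΔt²; chain segment to segment.
0–5 s: v starts 5 cm/s; Δx = 5·5 + ½·-11·5² = -112.5 cm; v ends -50 cm/s.
5–7 s: v starts -50 cm/s; Δx = -50·2 + ½·9·2² = -82 cm; v ends -32 cm/s.
7–12 s: v starts -32 cm/s; Δx = -32·5 + ½·-12·5² = -310 cm; v ends -92 cm/s.
x(12) = 7 + Σ Δx = -497.5 cm.

-497.5 cm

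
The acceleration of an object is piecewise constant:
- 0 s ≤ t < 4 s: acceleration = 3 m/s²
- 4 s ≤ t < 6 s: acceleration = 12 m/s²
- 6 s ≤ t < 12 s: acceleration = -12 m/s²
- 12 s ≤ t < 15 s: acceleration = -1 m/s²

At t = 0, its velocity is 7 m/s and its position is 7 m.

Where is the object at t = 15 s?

On each constant-a segment, Δv = aΔt and Δx = v₀Δt + ½aΔt²; chain segment to segment.
0–4 s: v starts 7 m/s; Δx = 7·4 + ½·3·4² = 52 m; v ends 19 m/s.
4–6 s: v starts 19 m/s; Δx = 19·2 + ½·12·2² = 62 m; v ends 43 m/s.
6–12 s: v starts 43 m/s; Δx = 43·6 + ½·-12·6² = 42 m; v ends -29 m/s.
12–15 s: v starts -29 m/s; Δx = -29·3 + ½·-1·3² = -91.5 m; v ends -32 m/s.
x(15) = 7 + Σ Δx = 71.5 m.

71.5 m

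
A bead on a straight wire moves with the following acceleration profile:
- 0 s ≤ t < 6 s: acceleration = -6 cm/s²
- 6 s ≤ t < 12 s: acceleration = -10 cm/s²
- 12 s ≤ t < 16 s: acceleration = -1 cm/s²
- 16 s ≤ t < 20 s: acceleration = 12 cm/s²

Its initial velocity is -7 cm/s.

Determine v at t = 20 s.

-59 cm/s

Δv equals the area under the a-t graph; then v = v₀ + Δv.
0–6 s: -6 × 6 = -36 cm/s
6–12 s: -10 × 6 = -60 cm/s
12–16 s: -1 × 4 = -4 cm/s
16–20 s: 12 × 4 = 48 cm/s
Δv = -52 cm/s, so v(20) = -7 + (-52) = -59 cm/s.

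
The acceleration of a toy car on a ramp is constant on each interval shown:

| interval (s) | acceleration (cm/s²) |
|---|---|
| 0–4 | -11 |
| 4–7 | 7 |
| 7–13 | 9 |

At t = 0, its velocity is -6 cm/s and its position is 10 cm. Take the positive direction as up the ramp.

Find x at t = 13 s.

On each constant-a segment, Δv = aΔt and Δx = v₀Δt + ½aΔt²; chain segment to segment.
0–4 s: v starts -6 cm/s; Δx = -6·4 + ½·-11·4² = -112 cm; v ends -50 cm/s.
4–7 s: v starts -50 cm/s; Δx = -50·3 + ½·7·3² = -118.5 cm; v ends -29 cm/s.
7–13 s: v starts -29 cm/s; Δx = -29·6 + ½·9·6² = -12 cm; v ends 25 cm/s.
x(13) = 10 + Σ Δx = -232.5 cm.

-232.5 cm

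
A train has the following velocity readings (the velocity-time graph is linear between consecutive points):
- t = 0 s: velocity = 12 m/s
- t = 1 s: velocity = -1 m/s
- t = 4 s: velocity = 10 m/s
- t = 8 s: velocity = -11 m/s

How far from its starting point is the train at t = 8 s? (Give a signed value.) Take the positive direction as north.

17 m

Net displacement equals the area under the velocity-time graph (areas below the axis count negative).
0–1 s: ½(12 + -1)(1) = 5.5 m
1–4 s: ½(-1 + 10)(3) = 13.5 m
4–8 s: ½(10 + -11)(4) = -2 m
Net displacement = 17 m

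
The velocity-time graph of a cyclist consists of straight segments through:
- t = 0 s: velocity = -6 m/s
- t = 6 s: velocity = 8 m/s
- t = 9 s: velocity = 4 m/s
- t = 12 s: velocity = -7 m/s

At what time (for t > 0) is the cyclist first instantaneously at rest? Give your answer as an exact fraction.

t = 18/7 s

v changes sign on 0–6 s (from -6 to 8); the graph is linear there, so v = 0 at t = 0 + (6)·(6 − 0)/(8 − -6) = 18/7 s.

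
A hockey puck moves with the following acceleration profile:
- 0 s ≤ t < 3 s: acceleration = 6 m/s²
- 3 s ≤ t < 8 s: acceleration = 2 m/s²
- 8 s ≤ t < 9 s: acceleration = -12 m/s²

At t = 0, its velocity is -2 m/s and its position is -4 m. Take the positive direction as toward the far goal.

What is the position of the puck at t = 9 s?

On each constant-a segment, Δv = aΔt and Δx = v₀Δt + ½aΔt²; chain segment to segment.
0–3 s: v starts -2 m/s; Δx = -2·3 + ½·6·3² = 21 m; v ends 16 m/s.
3–8 s: v starts 16 m/s; Δx = 16·5 + ½·2·5² = 105 m; v ends 26 m/s.
8–9 s: v starts 26 m/s; Δx = 26·1 + ½·-12·1² = 20 m; v ends 14 m/s.
x(9) = -4 + Σ Δx = 142 m.

142 m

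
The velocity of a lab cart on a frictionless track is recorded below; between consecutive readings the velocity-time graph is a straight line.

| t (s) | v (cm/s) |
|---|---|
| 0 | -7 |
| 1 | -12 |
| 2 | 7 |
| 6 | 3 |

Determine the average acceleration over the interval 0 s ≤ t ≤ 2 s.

7 cm/s²

Average acceleration = Δv/Δt = (7 − -7)/(2 − 0) = 7 cm/s².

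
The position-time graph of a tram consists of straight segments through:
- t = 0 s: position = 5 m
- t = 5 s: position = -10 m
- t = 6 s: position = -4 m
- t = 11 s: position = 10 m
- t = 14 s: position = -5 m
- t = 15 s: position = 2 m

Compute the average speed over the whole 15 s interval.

3.8 m/s

Average speed = (total path length)/(elapsed time); on a piecewise-linear x-t graph the path length is Σ|Δx|.
0–5 s: |Δx| = |-10 − 5| = 15 m
5–6 s: |Δx| = |-4 − -10| = 6 m
6–11 s: |Δx| = |10 − -4| = 14 m
11–14 s: |Δx| = |-5 − 10| = 15 m
14–15 s: |Δx| = |2 − -5| = 7 m
Total path = 57 m; average speed = 57/15 = 3.8 m/s.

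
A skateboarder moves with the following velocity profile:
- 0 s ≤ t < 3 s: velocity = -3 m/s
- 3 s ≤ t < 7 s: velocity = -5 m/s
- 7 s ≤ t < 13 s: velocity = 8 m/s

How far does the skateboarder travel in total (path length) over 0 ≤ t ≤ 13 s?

77 m

Distance (not displacement) is the total path length: add the absolute areas under v-t.
0–3 s: |-3| × 3 = 9 m
3–7 s: |-5| × 4 = 20 m
7–13 s: |8| × 6 = 48 m
Total distance = 77 m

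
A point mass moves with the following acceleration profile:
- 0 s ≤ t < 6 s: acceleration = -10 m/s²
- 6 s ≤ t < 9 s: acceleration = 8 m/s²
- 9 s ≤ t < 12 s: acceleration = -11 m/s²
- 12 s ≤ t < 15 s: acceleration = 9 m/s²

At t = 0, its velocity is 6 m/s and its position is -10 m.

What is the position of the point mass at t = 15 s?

On each constant-a segment, Δv = aΔt and Δx = v₀Δt + ½aΔt²; chain segment to segment.
0–6 s: v starts 6 m/s; Δx = 6·6 + ½·-10·6² = -144 m; v ends -54 m/s.
6–9 s: v starts -54 m/s; Δx = -54·3 + ½·8·3² = -126 m; v ends -30 m/s.
9–12 s: v starts -30 m/s; Δx = -30·3 + ½·-11·3² = -139.5 m; v ends -63 m/s.
12–15 s: v starts -63 m/s; Δx = -63·3 + ½·9·3² = -148.5 m; v ends -36 m/s.
x(15) = -10 + Σ Δx = -568 m.

-568 m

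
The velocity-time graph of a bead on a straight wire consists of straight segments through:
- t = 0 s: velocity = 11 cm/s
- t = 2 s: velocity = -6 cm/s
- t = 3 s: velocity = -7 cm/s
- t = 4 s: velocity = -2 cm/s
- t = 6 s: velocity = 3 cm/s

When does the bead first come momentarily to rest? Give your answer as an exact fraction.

t = 22/17 s

v changes sign on 0–2 s (from 11 to -6); the graph is linear there, so v = 0 at t = 0 + (-11)·(2 − 0)/(-6 − 11) = 22/17 s.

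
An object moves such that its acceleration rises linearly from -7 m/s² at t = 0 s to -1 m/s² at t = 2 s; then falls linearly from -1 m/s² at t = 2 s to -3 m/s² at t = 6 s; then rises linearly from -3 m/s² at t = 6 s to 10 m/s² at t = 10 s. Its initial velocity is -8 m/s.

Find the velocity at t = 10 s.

-10 m/s

Δv equals the area under the a-t graph; then v = v₀ + Δv.
0–2 s: ½(-7 + -1)(2) = -8 m/s
2–6 s: ½(-1 + -3)(4) = -8 m/s
6–10 s: ½(-3 + 10)(4) = 14 m/s
Δv = -2 m/s, so v(10) = -8 + (-2) = -10 m/s.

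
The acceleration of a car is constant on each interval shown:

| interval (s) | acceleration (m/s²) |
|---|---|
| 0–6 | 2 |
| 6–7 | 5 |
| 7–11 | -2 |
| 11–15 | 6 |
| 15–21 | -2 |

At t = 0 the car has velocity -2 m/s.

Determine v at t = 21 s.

19 m/s

Δv equals the area under the a-t graph; then v = v₀ + Δv.
0–6 s: 2 × 6 = 12 m/s
6–7 s: 5 × 1 = 5 m/s
7–11 s: -2 × 4 = -8 m/s
11–15 s: 6 × 4 = 24 m/s
15–21 s: -2 × 6 = -12 m/s
Δv = 21 m/s, so v(21) = -2 + (21) = 19 m/s.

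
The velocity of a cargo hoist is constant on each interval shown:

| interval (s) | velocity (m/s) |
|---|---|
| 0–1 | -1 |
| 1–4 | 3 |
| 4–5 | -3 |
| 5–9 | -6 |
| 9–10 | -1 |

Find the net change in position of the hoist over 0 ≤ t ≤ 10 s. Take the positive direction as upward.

Displacement is the signed area under the v-t curve.
0–1 s: -1 × 1 = -1 m
1–4 s: 3 × 3 = 9 m
4–5 s: -3 × 1 = -3 m
5–9 s: -6 × 4 = -24 m
9–10 s: -1 × 1 = -1 m
Net displacement = -20 m

-20 m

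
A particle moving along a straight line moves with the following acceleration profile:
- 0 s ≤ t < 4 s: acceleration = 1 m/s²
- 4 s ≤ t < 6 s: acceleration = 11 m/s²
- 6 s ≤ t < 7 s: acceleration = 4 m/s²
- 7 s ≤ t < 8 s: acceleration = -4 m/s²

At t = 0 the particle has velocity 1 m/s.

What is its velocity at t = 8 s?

27 m/s

Δv equals the area under the a-t graph; then v = v₀ + Δv.
0–4 s: 1 × 4 = 4 m/s
4–6 s: 11 × 2 = 22 m/s
6–7 s: 4 × 1 = 4 m/s
7–8 s: -4 × 1 = -4 m/s
Δv = 26 m/s, so v(8) = 1 + (26) = 27 m/s.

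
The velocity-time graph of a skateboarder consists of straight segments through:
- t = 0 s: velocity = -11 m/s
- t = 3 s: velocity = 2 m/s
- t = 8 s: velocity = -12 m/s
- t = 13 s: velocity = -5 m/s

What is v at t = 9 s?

On 8–13 s the graph is linear from -12 to -5 m/s: v(9) = -12 + (-5 − -12)·(9 − 8)/(13 − 8) = -10.6 m/s.

-10.6 m/s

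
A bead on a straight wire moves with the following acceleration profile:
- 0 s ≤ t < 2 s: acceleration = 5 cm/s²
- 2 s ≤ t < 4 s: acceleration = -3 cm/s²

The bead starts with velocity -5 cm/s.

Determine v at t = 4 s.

Δv equals the area under the a-t graph; then v = v₀ + Δv.
0–2 s: 5 × 2 = 10 cm/s
2–4 s: -3 × 2 = -6 cm/s
Δv = 4 cm/s, so v(4) = -5 + (4) = -1 cm/s.

-1 cm/s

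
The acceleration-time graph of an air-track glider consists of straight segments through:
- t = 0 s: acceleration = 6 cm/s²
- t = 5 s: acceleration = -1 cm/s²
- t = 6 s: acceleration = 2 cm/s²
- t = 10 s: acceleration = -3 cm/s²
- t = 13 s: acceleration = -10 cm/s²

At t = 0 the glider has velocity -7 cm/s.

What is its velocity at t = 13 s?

Δv equals the area under the a-t graph; then v = v₀ + Δv.
0–5 s: ½(6 + -1)(5) = 12.5 cm/s
5–6 s: ½(-1 + 2)(1) = 0.5 cm/s
6–10 s: ½(2 + -3)(4) = -2 cm/s
10–13 s: ½(-3 + -10)(3) = -19.5 cm/s
Δv = -8.5 cm/s, so v(13) = -7 + (-8.5) = -15.5 cm/s.

-15.5 cm/s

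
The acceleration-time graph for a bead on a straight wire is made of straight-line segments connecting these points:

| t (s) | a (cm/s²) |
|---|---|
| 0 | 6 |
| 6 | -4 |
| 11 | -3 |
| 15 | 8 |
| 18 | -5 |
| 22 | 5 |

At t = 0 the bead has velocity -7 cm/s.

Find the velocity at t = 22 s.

Δv equals the area under the a-t graph; then v = v₀ + Δv.
0–6 s: ½(6 + -4)(6) = 6 cm/s
6–11 s: ½(-4 + -3)(5) = -17.5 cm/s
11–15 s: ½(-3 + 8)(4) = 10 cm/s
15–18 s: ½(8 + -5)(3) = 4.5 cm/s
18–22 s: ½(-5 + 5)(4) = 0 cm/s
Δv = 3 cm/s, so v(22) = -7 + (3) = -4 cm/s.

-4 cm/s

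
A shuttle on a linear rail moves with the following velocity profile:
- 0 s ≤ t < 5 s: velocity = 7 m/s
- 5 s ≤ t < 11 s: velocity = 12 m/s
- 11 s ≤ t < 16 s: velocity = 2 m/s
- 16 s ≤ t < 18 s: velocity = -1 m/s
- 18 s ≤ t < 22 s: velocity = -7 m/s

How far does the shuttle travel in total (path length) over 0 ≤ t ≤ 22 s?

147 m

Total distance travelled is ∫|v| dt — sum the magnitudes of each area piece.
0–5 s: |7| × 5 = 35 m
5–11 s: |12| × 6 = 72 m
11–16 s: |2| × 5 = 10 m
16–18 s: |-1| × 2 = 2 m
18–22 s: |-7| × 4 = 28 m
Total distance = 147 m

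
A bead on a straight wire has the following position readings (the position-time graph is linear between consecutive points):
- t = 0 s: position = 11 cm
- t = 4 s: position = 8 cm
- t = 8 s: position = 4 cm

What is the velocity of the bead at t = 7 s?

Velocity is the slope of the x-t graph on 4–8 s: (4 − 8)/(8 − 4) = -1 cm/s.

-1 cm/s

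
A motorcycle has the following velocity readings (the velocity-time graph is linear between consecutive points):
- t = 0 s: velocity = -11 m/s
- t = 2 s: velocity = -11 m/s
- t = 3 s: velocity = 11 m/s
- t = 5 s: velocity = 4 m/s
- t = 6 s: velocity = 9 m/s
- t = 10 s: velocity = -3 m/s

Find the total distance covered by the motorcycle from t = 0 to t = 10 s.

64 m

Distance (not displacement) is the total path length: add the absolute areas under v-t.
0–2 s: |-11| × 2 = 22 m
2–3 s: v = 0 at t = 2.5 s; triangle areas 2.75 + 2.75 = 5.5 m
3–5 s: |½(11 + 4)(2)| = 15 m
5–6 s: |½(4 + 9)(1)| = 6.5 m
6–10 s: v = 0 at t = 9 s; triangle areas 13.5 + 1.5 = 15 m
Total distance = 64 m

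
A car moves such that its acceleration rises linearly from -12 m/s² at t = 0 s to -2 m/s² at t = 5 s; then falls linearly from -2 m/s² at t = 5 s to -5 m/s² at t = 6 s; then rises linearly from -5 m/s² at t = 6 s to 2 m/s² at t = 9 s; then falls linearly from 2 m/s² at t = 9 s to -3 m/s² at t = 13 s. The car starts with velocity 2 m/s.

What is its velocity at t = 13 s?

Δv equals the area under the a-t graph; then v = v₀ + Δv.
0–5 s: ½(-12 + -2)(5) = -35 m/s
5–6 s: ½(-2 + -5)(1) = -3.5 m/s
6–9 s: ½(-5 + 2)(3) = -4.5 m/s
9–13 s: ½(2 + -3)(4) = -2 m/s
Δv = -45 m/s, so v(13) = 2 + (-45) = -43 m/s.

-43 m/s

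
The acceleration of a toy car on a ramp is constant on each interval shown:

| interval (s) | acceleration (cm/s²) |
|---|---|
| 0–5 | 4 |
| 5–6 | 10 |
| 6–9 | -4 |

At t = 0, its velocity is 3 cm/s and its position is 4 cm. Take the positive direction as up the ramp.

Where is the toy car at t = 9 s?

On each constant-a segment, Δv = aΔt and Δx = v₀Δt + ½aΔt²; chain segment to segment.
0–5 s: v starts 3 cm/s; Δx = 3·5 + ½·4·5² = 65 cm; v ends 23 cm/s.
5–6 s: v starts 23 cm/s; Δx = 23·1 + ½·10·1² = 28 cm; v ends 33 cm/s.
6–9 s: v starts 33 cm/s; Δx = 33·3 + ½·-4·3² = 81 cm; v ends 21 cm/s.
x(9) = 4 + Σ Δx = 178 cm.

178 cm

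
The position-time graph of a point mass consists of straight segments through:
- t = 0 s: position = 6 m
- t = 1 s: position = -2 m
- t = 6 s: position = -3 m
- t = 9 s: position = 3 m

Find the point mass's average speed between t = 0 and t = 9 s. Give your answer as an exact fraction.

5/3 m/s

Average speed = (total path length)/(elapsed time); on a piecewise-linear x-t graph the path length is Σ|Δx|.
0–1 s: |Δx| = |-2 − 6| = 8 m
1–6 s: |Δx| = |-3 − -2| = 1 m
6–9 s: |Δx| = |3 − -3| = 6 m
Total path = 15 m; average speed = 15/9 = 5/3 m/s.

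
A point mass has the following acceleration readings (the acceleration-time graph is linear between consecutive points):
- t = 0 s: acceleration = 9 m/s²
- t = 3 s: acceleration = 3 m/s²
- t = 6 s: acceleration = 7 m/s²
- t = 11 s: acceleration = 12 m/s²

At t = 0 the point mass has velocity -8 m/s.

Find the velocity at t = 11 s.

72.5 m/s

Δv equals the area under the a-t graph; then v = v₀ + Δv.
0–3 s: ½(9 + 3)(3) = 18 m/s
3–6 s: ½(3 + 7)(3) = 15 m/s
6–11 s: ½(7 + 12)(5) = 47.5 m/s
Δv = 80.5 m/s, so v(11) = -8 + (80.5) = 72.5 m/s.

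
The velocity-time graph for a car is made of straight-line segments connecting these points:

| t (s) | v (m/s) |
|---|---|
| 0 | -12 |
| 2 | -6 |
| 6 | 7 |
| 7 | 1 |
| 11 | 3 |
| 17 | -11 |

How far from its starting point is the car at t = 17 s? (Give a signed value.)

Net displacement equals the area under the velocity-time graph (areas below the axis count negative).
0–2 s: ½(-12 + -6)(2) = -18 m
2–6 s: ½(-6 + 7)(4) = 2 m
6–7 s: ½(7 + 1)(1) = 4 m
7–11 s: ½(1 + 3)(4) = 8 m
11–17 s: ½(3 + -11)(6) = -24 m
Net displacement = -28 m

-28 m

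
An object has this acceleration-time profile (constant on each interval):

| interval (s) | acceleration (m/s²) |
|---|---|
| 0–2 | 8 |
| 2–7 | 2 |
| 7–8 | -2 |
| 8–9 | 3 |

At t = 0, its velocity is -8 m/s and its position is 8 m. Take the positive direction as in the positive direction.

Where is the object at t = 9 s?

107.5 m

On each constant-a segment, Δv = aΔt and Δx = v₀Δt + ½aΔt²; chain segment to segment.
0–2 s: v starts -8 m/s; Δx = -8·2 + ½·8·2² = 0 m; v ends 8 m/s.
2–7 s: v starts 8 m/s; Δx = 8·5 + ½·2·5² = 65 m; v ends 18 m/s.
7–8 s: v starts 18 m/s; Δx = 18·1 + ½·-2·1² = 17 m; v ends 16 m/s.
8–9 s: v starts 16 m/s; Δx = 16·1 + ½·3·1² = 17.5 m; v ends 19 m/s.
x(9) = 8 + Σ Δx = 107.5 m.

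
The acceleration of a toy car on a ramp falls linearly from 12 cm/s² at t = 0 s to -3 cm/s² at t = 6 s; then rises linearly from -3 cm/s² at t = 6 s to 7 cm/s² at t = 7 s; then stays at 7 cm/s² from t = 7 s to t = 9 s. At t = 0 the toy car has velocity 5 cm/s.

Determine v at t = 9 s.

48 cm/s

Δv equals the area under the a-t graph; then v = v₀ + Δv.
0–6 s: ½(12 + -3)(6) = 27 cm/s
6–7 s: ½(-3 + 7)(1) = 2 cm/s
7–9 s: 7 × 2 = 14 cm/s
Δv = 43 cm/s, so v(9) = 5 + (43) = 48 cm/s.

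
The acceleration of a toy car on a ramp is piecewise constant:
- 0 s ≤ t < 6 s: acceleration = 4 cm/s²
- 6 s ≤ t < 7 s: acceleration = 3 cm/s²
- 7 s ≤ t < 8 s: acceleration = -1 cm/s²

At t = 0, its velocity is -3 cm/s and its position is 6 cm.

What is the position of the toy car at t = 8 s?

On each constant-a segment, Δv = aΔt and Δx = v₀Δt + ½aΔt²; chain segment to segment.
0–6 s: v starts -3 cm/s; Δx = -3·6 + ½·4·6² = 54 cm; v ends 21 cm/s.
6–7 s: v starts 21 cm/s; Δx = 21·1 + ½·3·1² = 22.5 cm; v ends 24 cm/s.
7–8 s: v starts 24 cm/s; Δx = 24·1 + ½·-1·1² = 23.5 cm; v ends 23 cm/s.
x(8) = 6 + Σ Δx = 106 cm.

106 cm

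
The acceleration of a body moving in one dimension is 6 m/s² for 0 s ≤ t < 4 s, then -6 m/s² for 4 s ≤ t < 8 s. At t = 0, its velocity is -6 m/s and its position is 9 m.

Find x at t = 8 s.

57 m

On each constant-a segment, Δv = aΔt and Δx = v₀Δt + ½aΔt²; chain segment to segment.
0–4 s: v starts -6 m/s; Δx = -6·4 + ½·6·4² = 24 m; v ends 18 m/s.
4–8 s: v starts 18 m/s; Δx = 18·4 + ½·-6·4² = 24 m; v ends -6 m/s.
x(8) = 9 + Σ Δx = 57 m.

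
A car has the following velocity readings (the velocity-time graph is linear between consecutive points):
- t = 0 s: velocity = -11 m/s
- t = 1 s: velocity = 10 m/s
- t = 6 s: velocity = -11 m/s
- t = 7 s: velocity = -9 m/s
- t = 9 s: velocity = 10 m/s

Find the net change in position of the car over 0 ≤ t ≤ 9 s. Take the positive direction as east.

-12 m

Net displacement equals the area under the velocity-time graph (areas below the axis count negative).
0–1 s: ½(-11 + 10)(1) = -0.5 m
1–6 s: ½(10 + -11)(5) = -2.5 m
6–7 s: ½(-11 + -9)(1) = -10 m
7–9 s: ½(-9 + 10)(2) = 1 m
Net displacement = -12 m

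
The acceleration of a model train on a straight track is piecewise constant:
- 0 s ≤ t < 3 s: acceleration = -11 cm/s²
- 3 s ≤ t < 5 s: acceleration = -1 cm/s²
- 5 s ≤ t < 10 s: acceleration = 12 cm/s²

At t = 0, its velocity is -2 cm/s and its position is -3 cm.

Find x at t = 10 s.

On each constant-a segment, Δv = aΔt and Δx = v₀Δt + ½aΔt²; chain segment to segment.
0–3 s: v starts -2 cm/s; Δx = -2·3 + ½·-11·3² = -55.5 cm; v ends -35 cm/s.
3–5 s: v starts -35 cm/s; Δx = -35·2 + ½·-1·2² = -72 cm; v ends -37 cm/s.
5–10 s: v starts -37 cm/s; Δx = -37·5 + ½·12·5² = -35 cm; v ends 23 cm/s.
x(10) = -3 + Σ Δx = -165.5 cm.

-165.5 cm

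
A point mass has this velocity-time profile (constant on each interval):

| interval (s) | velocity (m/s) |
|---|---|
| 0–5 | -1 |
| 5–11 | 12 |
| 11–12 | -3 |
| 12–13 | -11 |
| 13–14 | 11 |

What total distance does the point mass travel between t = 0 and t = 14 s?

Distance (not displacement) is the total path length: add the absolute areas under v-t.
0–5 s: |-1| × 5 = 5 m
5–11 s: |12| × 6 = 72 m
11–12 s: |-3| × 1 = 3 m
12–13 s: |-11| × 1 = 11 m
13–14 s: |11| × 1 = 11 m
Total distance = 102 m

102 m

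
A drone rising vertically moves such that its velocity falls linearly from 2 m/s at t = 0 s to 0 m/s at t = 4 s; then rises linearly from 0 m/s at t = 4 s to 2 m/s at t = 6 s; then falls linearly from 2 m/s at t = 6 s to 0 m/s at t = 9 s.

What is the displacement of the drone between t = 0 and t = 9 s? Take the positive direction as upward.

Displacement is the signed area under the v-t curve.
0–4 s: ½(2 + 0)(4) = 4 m
4–6 s: ½(0 + 2)(2) = 2 m
6–9 s: ½(2 + 0)(3) = 3 m
Net displacement = 9 m

9 m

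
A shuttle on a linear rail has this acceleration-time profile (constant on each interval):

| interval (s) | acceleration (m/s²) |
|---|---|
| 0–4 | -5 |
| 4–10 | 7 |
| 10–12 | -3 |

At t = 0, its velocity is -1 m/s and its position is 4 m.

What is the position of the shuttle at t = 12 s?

-4 m

On each constant-a segment, Δv = aΔt and Δx = v₀Δt + ½aΔt²; chain segment to segment.
0–4 s: v starts -1 m/s; Δx = -1·4 + ½·-5·4² = -44 m; v ends -21 m/s.
4–10 s: v starts -21 m/s; Δx = -21·6 + ½·7·6² = 0 m; v ends 21 m/s.
10–12 s: v starts 21 m/s; Δx = 21·2 + ½·-3·2² = 36 m; v ends 15 m/s.
x(12) = 4 + Σ Δx = -4 m.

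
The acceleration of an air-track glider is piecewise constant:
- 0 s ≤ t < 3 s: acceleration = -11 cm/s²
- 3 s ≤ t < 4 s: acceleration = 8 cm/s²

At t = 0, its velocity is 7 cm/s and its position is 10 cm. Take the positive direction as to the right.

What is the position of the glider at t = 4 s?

-40.5 cm

On each constant-a segment, Δv = aΔt and Δx = v₀Δt + ½aΔt²; chain segment to segment.
0–3 s: v starts 7 cm/s; Δx = 7·3 + ½·-11·3² = -28.5 cm; v ends -26 cm/s.
3–4 s: v starts -26 cm/s; Δx = -26·1 + ½·8·1² = -22 cm; v ends -18 cm/s.
x(4) = 10 + Σ Δx = -40.5 cm.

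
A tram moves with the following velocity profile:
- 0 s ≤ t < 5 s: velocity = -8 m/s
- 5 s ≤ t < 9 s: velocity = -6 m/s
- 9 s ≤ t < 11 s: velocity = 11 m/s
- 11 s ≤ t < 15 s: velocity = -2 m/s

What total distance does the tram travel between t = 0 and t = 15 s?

94 m

Total distance travelled is ∫|v| dt — sum the magnitudes of each area piece.
0–5 s: |-8| × 5 = 40 m
5–9 s: |-6| × 4 = 24 m
9–11 s: |11| × 2 = 22 m
11–15 s: |-2| × 4 = 8 m
Total distance = 94 m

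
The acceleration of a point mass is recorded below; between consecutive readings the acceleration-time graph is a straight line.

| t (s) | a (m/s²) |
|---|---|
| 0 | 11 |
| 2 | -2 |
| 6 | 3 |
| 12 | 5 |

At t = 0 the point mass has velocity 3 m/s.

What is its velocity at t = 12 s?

Δv equals the area under the a-t graph; then v = v₀ + Δv.
0–2 s: ½(11 + -2)(2) = 9 m/s
2–6 s: ½(-2 + 3)(4) = 2 m/s
6–12 s: ½(3 + 5)(6) = 24 m/s
Δv = 35 m/s, so v(12) = 3 + (35) = 38 m/s.

38 m/s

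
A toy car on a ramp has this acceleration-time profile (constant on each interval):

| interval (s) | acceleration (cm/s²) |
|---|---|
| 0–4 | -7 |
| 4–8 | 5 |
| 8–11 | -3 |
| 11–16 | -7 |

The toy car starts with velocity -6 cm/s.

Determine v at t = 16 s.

-58 cm/s

Δv equals the area under the a-t graph; then v = v₀ + Δv.
0–4 s: -7 × 4 = -28 cm/s
4–8 s: 5 × 4 = 20 cm/s
8–11 s: -3 × 3 = -9 cm/s
11–16 s: -7 × 5 = -35 cm/s
Δv = -52 cm/s, so v(16) = -6 + (-52) = -58 cm/s.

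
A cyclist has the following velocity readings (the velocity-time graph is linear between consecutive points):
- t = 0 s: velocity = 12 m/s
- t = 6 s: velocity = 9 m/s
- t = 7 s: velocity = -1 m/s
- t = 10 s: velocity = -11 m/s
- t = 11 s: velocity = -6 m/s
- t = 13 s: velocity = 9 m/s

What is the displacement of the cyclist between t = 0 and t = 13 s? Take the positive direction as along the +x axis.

43.5 m

Net displacement equals the area under the velocity-time graph (areas below the axis count negative).
0–6 s: ½(12 + 9)(6) = 63 m
6–7 s: ½(9 + -1)(1) = 4 m
7–10 s: ½(-1 + -11)(3) = -18 m
10–11 s: ½(-11 + -6)(1) = -8.5 m
11–13 s: ½(-6 + 9)(2) = 3 m
Net displacement = 43.5 m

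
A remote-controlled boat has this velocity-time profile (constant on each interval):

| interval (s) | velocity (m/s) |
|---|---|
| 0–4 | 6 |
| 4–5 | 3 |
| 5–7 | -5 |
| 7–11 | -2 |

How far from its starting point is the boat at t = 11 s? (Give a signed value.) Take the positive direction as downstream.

Net displacement equals the area under the velocity-time graph (areas below the axis count negative).
0–4 s: 6 × 4 = 24 m
4–5 s: 3 × 1 = 3 m
5–7 s: -5 × 2 = -10 m
7–11 s: -2 × 4 = -8 m
Net displacement = 9 m

9 m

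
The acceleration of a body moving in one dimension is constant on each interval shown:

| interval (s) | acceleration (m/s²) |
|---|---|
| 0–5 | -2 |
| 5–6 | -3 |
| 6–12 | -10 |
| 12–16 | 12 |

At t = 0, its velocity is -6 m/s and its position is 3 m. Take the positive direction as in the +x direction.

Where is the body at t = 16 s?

-583.5 m

On each constant-a segment, Δv = aΔt and Δx = v₀Δt + ½aΔt²; chain segment to segment.
0–5 s: v starts -6 m/s; Δx = -6·5 + ½·-2·5² = -55 m; v ends -16 m/s.
5–6 s: v starts -16 m/s; Δx = -16·1 + ½·-3·1² = -17.5 m; v ends -19 m/s.
6–12 s: v starts -19 m/s; Δx = -19·6 + ½·-10·6² = -294 m; v ends -79 m/s.
12–16 s: v starts -79 m/s; Δx = -79·4 + ½·12·4² = -220 m; v ends -31 m/s.
x(16) = 3 + Σ Δx = -583.5 m.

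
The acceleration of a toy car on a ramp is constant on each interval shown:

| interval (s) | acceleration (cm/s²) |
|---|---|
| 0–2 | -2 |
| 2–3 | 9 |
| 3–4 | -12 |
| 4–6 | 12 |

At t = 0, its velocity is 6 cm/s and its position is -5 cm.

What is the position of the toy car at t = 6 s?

36.5 cm

On each constant-a segment, Δv = aΔt and Δx = v₀Δt + ½aΔt²; chain segment to segment.
0–2 s: v starts 6 cm/s; Δx = 6·2 + ½·-2·2² = 8 cm; v ends 2 cm/s.
2–3 s: v starts 2 cm/s; Δx = 2·1 + ½·9·1² = 6.5 cm; v ends 11 cm/s.
3–4 s: v starts 11 cm/s; Δx = 11·1 + ½·-12·1² = 5 cm; v ends -1 cm/s.
4–6 s: v starts -1 cm/s; Δx = -1·2 + ½·12·2² = 22 cm; v ends 23 cm/s.
x(6) = -5 + Σ Δx = 36.5 cm.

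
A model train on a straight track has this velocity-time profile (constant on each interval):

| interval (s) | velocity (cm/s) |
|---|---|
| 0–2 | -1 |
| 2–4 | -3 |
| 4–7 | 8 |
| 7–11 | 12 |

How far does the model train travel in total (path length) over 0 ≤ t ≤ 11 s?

Total distance travelled is ∫|v| dt — sum the magnitudes of each area piece.
0–2 s: |-1| × 2 = 2 cm
2–4 s: |-3| × 2 = 6 cm
4–7 s: |8| × 3 = 24 cm
7–11 s: |12| × 4 = 48 cm
Total distance = 80 cm

80 cm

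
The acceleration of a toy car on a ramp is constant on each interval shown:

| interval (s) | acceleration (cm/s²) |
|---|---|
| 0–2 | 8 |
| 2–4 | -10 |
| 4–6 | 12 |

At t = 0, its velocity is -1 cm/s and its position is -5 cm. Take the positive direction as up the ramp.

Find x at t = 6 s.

33 cm

On each constant-a segment, Δv = aΔt and Δx = v₀Δt + ½aΔt²; chain segment to segment.
0–2 s: v starts -1 cm/s; Δx = -1·2 + ½·8·2² = 14 cm; v ends 15 cm/s.
2–4 s: v starts 15 cm/s; Δx = 15·2 + ½·-10·2² = 10 cm; v ends -5 cm/s.
4–6 s: v starts -5 cm/s; Δx = -5·2 + ½·12·2² = 14 cm; v ends 19 cm/s.
x(6) = -5 + Σ Δx = 33 cm.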